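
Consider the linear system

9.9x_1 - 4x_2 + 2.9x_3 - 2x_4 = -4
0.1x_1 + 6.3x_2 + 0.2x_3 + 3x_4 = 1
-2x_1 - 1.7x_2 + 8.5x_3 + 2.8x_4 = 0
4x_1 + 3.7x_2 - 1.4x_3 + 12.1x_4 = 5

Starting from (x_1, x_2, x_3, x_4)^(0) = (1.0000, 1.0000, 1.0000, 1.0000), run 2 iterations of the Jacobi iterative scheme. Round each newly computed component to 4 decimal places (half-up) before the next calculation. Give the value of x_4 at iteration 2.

Iteration 1:
  x_1 = (-4 - (-4)·1.0000 - (2.9)·1.0000 - (-2)·1.0000) / (9.9) = -0.0909
  x_2 = (1 - (0.1)·1.0000 - (0.2)·1.0000 - (3)·1.0000) / (6.3) = -0.3651
  x_3 = (0 - (-2)·1.0000 - (-1.7)·1.0000 - (2.8)·1.0000) / (8.5) = 0.1059
  x_4 = (5 - (4)·1.0000 - (3.7)·1.0000 - (-1.4)·1.0000) / (12.1) = -0.1074
Iteration 2:
  x_1 = (-4 - (-4)·-0.3651 - (2.9)·0.1059 - (-2)·-0.1074) / (9.9) = -0.6043
  x_2 = (1 - (0.1)·-0.0909 - (0.2)·0.1059 - (3)·-0.1074) / (6.3) = 0.2080
  x_3 = (0 - (-2)·-0.0909 - (-1.7)·-0.3651 - (2.8)·-0.1074) / (8.5) = -0.0590
  x_4 = (5 - (4)·-0.0909 - (3.7)·-0.3651 - (-1.4)·0.1059) / (12.1) = 0.5672

0.5672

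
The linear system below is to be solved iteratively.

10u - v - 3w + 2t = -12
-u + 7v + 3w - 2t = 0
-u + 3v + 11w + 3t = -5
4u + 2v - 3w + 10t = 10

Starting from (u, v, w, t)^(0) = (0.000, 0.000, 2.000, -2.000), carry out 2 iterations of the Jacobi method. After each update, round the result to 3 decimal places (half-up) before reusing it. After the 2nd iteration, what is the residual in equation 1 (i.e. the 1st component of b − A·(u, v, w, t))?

Iteration 1:
  u = (-12 - (-1)·0.000 - (-3)·2.000 - (2)·-2.000) / (10) = -0.200
  v = (0 - (-1)·0.000 - (3)·2.000 - (-2)·-2.000) / (7) = -1.429
  w = (-5 - (-1)·0.000 - (3)·0.000 - (3)·-2.000) / (11) = 0.091
  t = (10 - (4)·0.000 - (2)·0.000 - (-3)·2.000) / (10) = 1.600
Iteration 2:
  u = (-12 - (-1)·-1.429 - (-3)·0.091 - (2)·1.600) / (10) = -1.636
  v = (0 - (-1)·-0.200 - (3)·0.091 - (-2)·1.600) / (7) = 0.390
  w = (-5 - (-1)·-0.200 - (3)·-1.429 - (3)·1.600) / (11) = -0.519
  t = (10 - (4)·-0.200 - (2)·-1.429 - (-3)·0.091) / (10) = 1.393
Residual b − A·x = (0.407, -0.023, -6.276, 0.277)

0.407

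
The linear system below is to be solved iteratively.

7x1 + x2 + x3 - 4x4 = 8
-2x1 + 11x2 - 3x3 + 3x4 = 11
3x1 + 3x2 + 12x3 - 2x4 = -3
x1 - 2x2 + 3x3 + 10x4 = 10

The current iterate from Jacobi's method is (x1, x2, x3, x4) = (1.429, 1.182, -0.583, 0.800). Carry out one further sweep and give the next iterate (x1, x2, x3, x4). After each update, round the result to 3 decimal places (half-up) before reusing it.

One sweep:
  x1 = (8 - (1)·1.182 - (1)·-0.583 - (-4)·0.800) / (7) = 1.514
  x2 = (11 - (-2)·1.429 - (-3)·-0.583 - (3)·0.800) / (11) = 0.883
  x3 = (-3 - (3)·1.429 - (3)·1.182 - (-2)·0.800) / (12) = -0.769
  x4 = (10 - (1)·1.429 - (-2)·1.182 - (3)·-0.583) / (10) = 1.268

(1.514, 0.883, -0.769, 1.268)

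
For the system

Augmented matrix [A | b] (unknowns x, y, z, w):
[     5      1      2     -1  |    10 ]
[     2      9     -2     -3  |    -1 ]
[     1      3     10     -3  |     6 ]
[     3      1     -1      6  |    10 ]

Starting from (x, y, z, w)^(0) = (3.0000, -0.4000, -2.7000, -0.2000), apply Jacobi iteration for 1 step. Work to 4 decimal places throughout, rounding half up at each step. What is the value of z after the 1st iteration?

Iteration 1:
  x = (10 - (1)·-0.4000 - (2)·-2.7000 - (-1)·-0.2000) / (5) = 3.1200
  y = (-1 - (2)·3.0000 - (-2)·-2.7000 - (-3)·-0.2000) / (9) = -1.4444
  z = (6 - (1)·3.0000 - (3)·-0.4000 - (-3)·-0.2000) / (10) = 0.3600
  w = (10 - (3)·3.0000 - (1)·-0.4000 - (-1)·-2.7000) / (6) = -0.2167

0.3600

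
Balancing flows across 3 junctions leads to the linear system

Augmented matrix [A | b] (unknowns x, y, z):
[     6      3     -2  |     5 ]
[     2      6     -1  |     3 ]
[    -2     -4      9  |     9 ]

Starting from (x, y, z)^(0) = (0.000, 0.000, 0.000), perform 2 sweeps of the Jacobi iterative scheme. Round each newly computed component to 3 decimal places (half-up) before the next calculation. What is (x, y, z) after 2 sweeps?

Iteration 1:
  x = (5 - (3)·0.000 - (-2)·0.000) / (6) = 0.833
  y = (3 - (2)·0.000 - (-1)·0.000) / (6) = 0.500
  z = (9 - (-2)·0.000 - (-4)·0.000) / (9) = 1.000
Iteration 2:
  x = (5 - (3)·0.500 - (-2)·1.000) / (6) = 0.917
  y = (3 - (2)·0.833 - (-1)·1.000) / (6) = 0.389
  z = (9 - (-2)·0.833 - (-4)·0.500) / (9) = 1.407

(0.917, 0.389, 1.407)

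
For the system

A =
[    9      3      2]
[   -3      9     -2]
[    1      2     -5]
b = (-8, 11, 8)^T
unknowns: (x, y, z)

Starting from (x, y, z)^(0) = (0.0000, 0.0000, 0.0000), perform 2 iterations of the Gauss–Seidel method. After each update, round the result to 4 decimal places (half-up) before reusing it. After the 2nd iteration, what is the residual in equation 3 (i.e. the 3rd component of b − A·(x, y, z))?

-0.0002

Iteration 1:
  x = (-8 - (3)·0.0000 - (2)·0.0000) / (9) = -0.8889
  y = (11 - (-3)·-0.8889 - (-2)·0.0000) / (9) = 0.9259
  z = (8 - (1)·-0.8889 - (2)·0.9259) / (-5) = -1.4074
Iteration 2:
  x = (-8 - (3)·0.9259 - (2)·-1.4074) / (9) = -0.8848
  y = (11 - (-3)·-0.8848 - (-2)·-1.4074) / (9) = 0.6145
  z = (8 - (1)·-0.8848 - (2)·0.6145) / (-5) = -1.5312
Residual b − A·x = (1.1821, -0.2473, -0.0002)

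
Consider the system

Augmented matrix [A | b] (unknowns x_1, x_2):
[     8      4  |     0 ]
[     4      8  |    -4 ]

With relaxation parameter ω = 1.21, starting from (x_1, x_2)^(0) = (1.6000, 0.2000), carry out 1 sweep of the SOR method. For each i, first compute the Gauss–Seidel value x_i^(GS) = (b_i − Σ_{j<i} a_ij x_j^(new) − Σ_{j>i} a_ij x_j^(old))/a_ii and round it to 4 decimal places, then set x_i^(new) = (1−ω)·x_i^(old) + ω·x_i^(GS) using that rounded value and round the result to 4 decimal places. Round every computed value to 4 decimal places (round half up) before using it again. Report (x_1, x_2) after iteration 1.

Iteration 1:
  x_1: GS value = (0 - (4)·0.2000) / (8) = -0.1000;  x_1 ← (1−ω)·1.6000 + ω·-0.1000 = -0.4570
  x_2: GS value = (-4 - (4)·-0.4570) / (8) = -0.2715;  x_2 ← (1−ω)·0.2000 + ω·-0.2715 = -0.3705

(-0.4570, -0.3705)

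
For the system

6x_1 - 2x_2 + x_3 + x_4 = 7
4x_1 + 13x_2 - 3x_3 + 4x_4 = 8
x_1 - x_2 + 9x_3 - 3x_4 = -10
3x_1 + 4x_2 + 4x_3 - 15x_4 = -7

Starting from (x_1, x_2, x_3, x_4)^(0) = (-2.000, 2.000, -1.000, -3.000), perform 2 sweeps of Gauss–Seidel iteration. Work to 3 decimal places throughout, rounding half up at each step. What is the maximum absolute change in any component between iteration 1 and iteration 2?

1.133

Iteration 1:
  x_1 = (7 - (-2)·2.000 - (1)·-1.000 - (1)·-3.000) / (6) = 2.500
  x_2 = (8 - (4)·2.500 - (-3)·-1.000 - (4)·-3.000) / (13) = 0.538
  x_3 = (-10 - (1)·2.500 - (-1)·0.538 - (-3)·-3.000) / (9) = -2.329
  x_4 = (-7 - (3)·2.500 - (4)·0.538 - (4)·-2.329) / (-15) = 0.489
Iteration 2:
  x_1 = (7 - (-2)·0.538 - (1)·-2.329 - (1)·0.489) / (6) = 1.653
  x_2 = (8 - (4)·1.653 - (-3)·-2.329 - (4)·0.489) / (13) = -0.581
  x_3 = (-10 - (1)·1.653 - (-1)·-0.581 - (-3)·0.489) / (9) = -1.196
  x_4 = (-7 - (3)·1.653 - (4)·-0.581 - (4)·-1.196) / (-15) = 0.323
Change: (-0.847, -1.119, 1.133, -0.166) → max |·| = 1.133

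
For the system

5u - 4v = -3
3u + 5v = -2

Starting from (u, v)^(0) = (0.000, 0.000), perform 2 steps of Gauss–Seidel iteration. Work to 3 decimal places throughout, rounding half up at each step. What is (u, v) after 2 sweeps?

Iteration 1:
  u = (-3 - (-4)·0.000) / (5) = -0.600
  v = (-2 - (3)·-0.600) / (5) = -0.040
Iteration 2:
  u = (-3 - (-4)·-0.040) / (5) = -0.632
  v = (-2 - (3)·-0.632) / (5) = -0.021

(-0.632, -0.021)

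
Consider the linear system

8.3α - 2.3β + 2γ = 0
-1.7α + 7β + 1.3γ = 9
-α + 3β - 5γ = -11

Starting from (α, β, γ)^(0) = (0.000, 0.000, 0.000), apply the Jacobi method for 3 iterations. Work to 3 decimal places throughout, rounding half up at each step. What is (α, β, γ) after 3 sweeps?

(-0.473, 0.692, 2.761)

Iteration 1:
  α = (0 - (-2.3)·0.000 - (2)·0.000) / (8.3) = 0.000
  β = (9 - (-1.7)·0.000 - (1.3)·0.000) / (7) = 1.286
  γ = (-11 - (-1)·0.000 - (3)·0.000) / (-5) = 2.200
Iteration 2:
  α = (0 - (-2.3)·1.286 - (2)·2.200) / (8.3) = -0.174
  β = (9 - (-1.7)·0.000 - (1.3)·2.200) / (7) = 0.877
  γ = (-11 - (-1)·0.000 - (3)·1.286) / (-5) = 2.972
Iteration 3:
  α = (0 - (-2.3)·0.877 - (2)·2.972) / (8.3) = -0.473
  β = (9 - (-1.7)·-0.174 - (1.3)·2.972) / (7) = 0.692
  γ = (-11 - (-1)·-0.174 - (3)·0.877) / (-5) = 2.761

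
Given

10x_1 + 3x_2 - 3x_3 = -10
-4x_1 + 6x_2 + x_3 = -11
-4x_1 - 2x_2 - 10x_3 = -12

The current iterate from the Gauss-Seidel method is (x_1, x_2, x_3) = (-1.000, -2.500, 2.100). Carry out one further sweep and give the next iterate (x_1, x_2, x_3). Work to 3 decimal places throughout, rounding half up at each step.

(0.380, -1.930, 1.434)

One sweep:
  x_1 = (-10 - (3)·-2.500 - (-3)·2.100) / (10) = 0.380
  x_2 = (-11 - (-4)·0.380 - (1)·2.100) / (6) = -1.930
  x_3 = (-12 - (-4)·0.380 - (-2)·-1.930) / (-10) = 1.434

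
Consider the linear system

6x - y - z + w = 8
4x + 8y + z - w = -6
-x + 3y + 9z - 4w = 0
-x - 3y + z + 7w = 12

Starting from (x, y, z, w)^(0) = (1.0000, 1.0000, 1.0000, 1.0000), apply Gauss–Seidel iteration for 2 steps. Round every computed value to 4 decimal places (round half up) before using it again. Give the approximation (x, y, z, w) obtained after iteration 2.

(1.0807, -1.2884, 1.0504, 1.1664)

Iteration 1:
  x = (8 - (-1)·1.0000 - (-1)·1.0000 - (1)·1.0000) / (6) = 1.5000
  y = (-6 - (4)·1.5000 - (1)·1.0000 - (-1)·1.0000) / (8) = -1.5000
  z = (0 - (-1)·1.5000 - (3)·-1.5000 - (-4)·1.0000) / (9) = 1.1111
  w = (12 - (-1)·1.5000 - (-3)·-1.5000 - (1)·1.1111) / (7) = 1.1270
Iteration 2:
  x = (8 - (-1)·-1.5000 - (-1)·1.1111 - (1)·1.1270) / (6) = 1.0807
  y = (-6 - (4)·1.0807 - (1)·1.1111 - (-1)·1.1270) / (8) = -1.2884
  z = (0 - (-1)·1.0807 - (3)·-1.2884 - (-4)·1.1270) / (9) = 1.0504
  w = (12 - (-1)·1.0807 - (-3)·-1.2884 - (1)·1.0504) / (7) = 1.1664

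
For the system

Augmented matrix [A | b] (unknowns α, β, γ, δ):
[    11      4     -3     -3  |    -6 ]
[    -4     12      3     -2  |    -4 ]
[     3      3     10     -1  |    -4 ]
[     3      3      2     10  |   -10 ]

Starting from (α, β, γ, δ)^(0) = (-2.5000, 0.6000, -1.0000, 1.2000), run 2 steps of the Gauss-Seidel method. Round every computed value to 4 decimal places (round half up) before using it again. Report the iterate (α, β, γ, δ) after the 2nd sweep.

Iteration 1:
  α = (-6 - (4)·0.6000 - (-3)·-1.0000 - (-3)·1.2000) / (11) = -0.7091
  β = (-4 - (-4)·-0.7091 - (3)·-1.0000 - (-2)·1.2000) / (12) = -0.1197
  γ = (-4 - (3)·-0.7091 - (3)·-0.1197 - (-1)·1.2000) / (10) = -0.0314
  δ = (-10 - (3)·-0.7091 - (3)·-0.1197 - (2)·-0.0314) / (10) = -0.7451
Iteration 2:
  α = (-6 - (4)·-0.1197 - (-3)·-0.0314 - (-3)·-0.7451) / (11) = -0.7137
  β = (-4 - (-4)·-0.7137 - (3)·-0.0314 - (-2)·-0.7451) / (12) = -0.6876
  γ = (-4 - (3)·-0.7137 - (3)·-0.6876 - (-1)·-0.7451) / (10) = -0.0541
  δ = (-10 - (3)·-0.7137 - (3)·-0.6876 - (2)·-0.0541) / (10) = -0.5688

(-0.7137, -0.6876, -0.0541, -0.5688)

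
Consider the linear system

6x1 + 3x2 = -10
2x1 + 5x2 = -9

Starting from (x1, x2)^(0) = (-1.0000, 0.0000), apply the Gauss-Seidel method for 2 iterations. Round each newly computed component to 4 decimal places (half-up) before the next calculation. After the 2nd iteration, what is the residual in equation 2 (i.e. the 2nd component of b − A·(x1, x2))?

0.0000

Iteration 1:
  x1 = (-10 - (3)·0.0000) / (6) = -1.6667
  x2 = (-9 - (2)·-1.6667) / (5) = -1.1333
Iteration 2:
  x1 = (-10 - (3)·-1.1333) / (6) = -1.1000
  x2 = (-9 - (2)·-1.1000) / (5) = -1.3600
Residual b − A·x = (0.6800, 0.0000)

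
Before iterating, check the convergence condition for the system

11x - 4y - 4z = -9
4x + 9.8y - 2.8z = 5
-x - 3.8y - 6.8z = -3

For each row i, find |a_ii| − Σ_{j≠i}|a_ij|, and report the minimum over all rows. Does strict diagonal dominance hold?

row 1: |11| − (4+4) = 3
row 2: |9.8| − (4+2.8) = 3
row 3: |-6.8| − (1+3.8) = 2
minimum over rows = 2 → strictly diagonally dominant (convergence guaranteed)

2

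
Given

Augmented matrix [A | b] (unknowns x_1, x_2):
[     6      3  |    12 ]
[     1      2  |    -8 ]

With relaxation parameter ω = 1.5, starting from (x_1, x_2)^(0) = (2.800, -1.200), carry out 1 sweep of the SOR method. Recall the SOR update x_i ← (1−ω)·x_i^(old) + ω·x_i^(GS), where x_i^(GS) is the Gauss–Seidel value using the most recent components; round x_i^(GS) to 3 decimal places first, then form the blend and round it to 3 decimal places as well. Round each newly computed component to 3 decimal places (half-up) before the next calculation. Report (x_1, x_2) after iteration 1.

Iteration 1:
  x_1: GS value = (12 - (3)·-1.200) / (6) = 2.600;  x_1 ← (1−ω)·2.800 + ω·2.600 = 2.500
  x_2: GS value = (-8 - (1)·2.500) / (2) = -5.250;  x_2 ← (1−ω)·-1.200 + ω·-5.250 = -7.275

(2.500, -7.275)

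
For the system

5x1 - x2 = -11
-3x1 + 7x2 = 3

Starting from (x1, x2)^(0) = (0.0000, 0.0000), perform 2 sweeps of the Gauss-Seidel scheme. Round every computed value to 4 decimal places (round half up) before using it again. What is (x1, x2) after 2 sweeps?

Iteration 1:
  x1 = (-11 - (-1)·0.0000) / (5) = -2.2000
  x2 = (3 - (-3)·-2.2000) / (7) = -0.5143
Iteration 2:
  x1 = (-11 - (-1)·-0.5143) / (5) = -2.3029
  x2 = (3 - (-3)·-2.3029) / (7) = -0.5584

(-2.3029, -0.5584)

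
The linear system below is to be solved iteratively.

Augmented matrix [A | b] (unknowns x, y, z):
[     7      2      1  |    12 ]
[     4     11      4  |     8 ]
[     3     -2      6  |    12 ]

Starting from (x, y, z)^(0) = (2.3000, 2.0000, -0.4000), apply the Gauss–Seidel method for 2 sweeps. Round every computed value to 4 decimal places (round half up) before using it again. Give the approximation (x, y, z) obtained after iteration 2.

Iteration 1:
  x = (12 - (2)·2.0000 - (1)·-0.4000) / (7) = 1.2000
  y = (8 - (4)·1.2000 - (4)·-0.4000) / (11) = 0.4364
  z = (12 - (3)·1.2000 - (-2)·0.4364) / (6) = 1.5455
Iteration 2:
  x = (12 - (2)·0.4364 - (1)·1.5455) / (7) = 1.3688
  y = (8 - (4)·1.3688 - (4)·1.5455) / (11) = -0.3325
  z = (12 - (3)·1.3688 - (-2)·-0.3325) / (6) = 1.2048

(1.3688, -0.3325, 1.2048)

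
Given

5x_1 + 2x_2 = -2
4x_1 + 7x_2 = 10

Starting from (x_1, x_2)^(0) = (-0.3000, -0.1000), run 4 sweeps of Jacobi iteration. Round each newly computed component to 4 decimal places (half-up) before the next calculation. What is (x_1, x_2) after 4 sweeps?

Iteration 1:
  x_1 = (-2 - (2)·-0.1000) / (5) = -0.3600
  x_2 = (10 - (4)·-0.3000) / (7) = 1.6000
Iteration 2:
  x_1 = (-2 - (2)·1.6000) / (5) = -1.0400
  x_2 = (10 - (4)·-0.3600) / (7) = 1.6343
Iteration 3:
  x_1 = (-2 - (2)·1.6343) / (5) = -1.0537
  x_2 = (10 - (4)·-1.0400) / (7) = 2.0229
Iteration 4:
  x_1 = (-2 - (2)·2.0229) / (5) = -1.2092
  x_2 = (10 - (4)·-1.0537) / (7) = 2.0307

(-1.2092, 2.0307)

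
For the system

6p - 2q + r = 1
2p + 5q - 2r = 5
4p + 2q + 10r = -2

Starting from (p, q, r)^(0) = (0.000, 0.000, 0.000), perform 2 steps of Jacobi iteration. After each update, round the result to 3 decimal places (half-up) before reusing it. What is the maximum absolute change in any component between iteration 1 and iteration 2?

Iteration 1:
  p = (1 - (-2)·0.000 - (1)·0.000) / (6) = 0.167
  q = (5 - (2)·0.000 - (-2)·0.000) / (5) = 1.000
  r = (-2 - (4)·0.000 - (2)·0.000) / (10) = -0.200
Iteration 2:
  p = (1 - (-2)·1.000 - (1)·-0.200) / (6) = 0.533
  q = (5 - (2)·0.167 - (-2)·-0.200) / (5) = 0.853
  r = (-2 - (4)·0.167 - (2)·1.000) / (10) = -0.467
Change: (0.366, -0.147, -0.267) → max |·| = 0.366

0.366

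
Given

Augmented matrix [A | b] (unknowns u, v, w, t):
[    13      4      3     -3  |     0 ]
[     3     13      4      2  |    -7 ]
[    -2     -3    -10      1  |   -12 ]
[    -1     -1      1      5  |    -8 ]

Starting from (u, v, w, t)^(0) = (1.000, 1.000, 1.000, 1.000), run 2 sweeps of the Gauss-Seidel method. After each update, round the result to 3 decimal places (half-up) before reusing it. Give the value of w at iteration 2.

1.273

Iteration 1:
  u = (0 - (4)·1.000 - (3)·1.000 - (-3)·1.000) / (13) = -0.308
  v = (-7 - (3)·-0.308 - (4)·1.000 - (2)·1.000) / (13) = -0.929
  w = (-12 - (-2)·-0.308 - (-3)·-0.929 - (1)·1.000) / (-10) = 1.640
  t = (-8 - (-1)·-0.308 - (-1)·-0.929 - (1)·1.640) / (5) = -2.175
Iteration 2:
  u = (0 - (4)·-0.929 - (3)·1.640 - (-3)·-2.175) / (13) = -0.595
  v = (-7 - (3)·-0.595 - (4)·1.640 - (2)·-2.175) / (13) = -0.571
  w = (-12 - (-2)·-0.595 - (-3)·-0.571 - (1)·-2.175) / (-10) = 1.273
  t = (-8 - (-1)·-0.595 - (-1)·-0.571 - (1)·1.273) / (5) = -2.088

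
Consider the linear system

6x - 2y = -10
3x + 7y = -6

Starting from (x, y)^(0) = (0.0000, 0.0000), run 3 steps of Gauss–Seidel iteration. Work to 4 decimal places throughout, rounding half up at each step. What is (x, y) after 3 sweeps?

(-1.7075, -0.1254)

Iteration 1:
  x = (-10 - (-2)·0.0000) / (6) = -1.6667
  y = (-6 - (3)·-1.6667) / (7) = -0.1428
Iteration 2:
  x = (-10 - (-2)·-0.1428) / (6) = -1.7143
  y = (-6 - (3)·-1.7143) / (7) = -0.1224
Iteration 3:
  x = (-10 - (-2)·-0.1224) / (6) = -1.7075
  y = (-6 - (3)·-1.7075) / (7) = -0.1254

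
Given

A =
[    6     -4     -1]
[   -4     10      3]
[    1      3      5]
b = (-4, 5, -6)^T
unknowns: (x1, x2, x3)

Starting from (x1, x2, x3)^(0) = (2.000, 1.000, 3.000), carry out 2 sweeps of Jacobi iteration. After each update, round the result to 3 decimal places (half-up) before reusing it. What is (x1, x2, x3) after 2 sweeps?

(-0.767, 1.360, -1.540)

Iteration 1:
  x1 = (-4 - (-4)·1.000 - (-1)·3.000) / (6) = 0.500
  x2 = (5 - (-4)·2.000 - (3)·3.000) / (10) = 0.400
  x3 = (-6 - (1)·2.000 - (3)·1.000) / (5) = -2.200
Iteration 2:
  x1 = (-4 - (-4)·0.400 - (-1)·-2.200) / (6) = -0.767
  x2 = (5 - (-4)·0.500 - (3)·-2.200) / (10) = 1.360
  x3 = (-6 - (1)·0.500 - (3)·0.400) / (5) = -1.540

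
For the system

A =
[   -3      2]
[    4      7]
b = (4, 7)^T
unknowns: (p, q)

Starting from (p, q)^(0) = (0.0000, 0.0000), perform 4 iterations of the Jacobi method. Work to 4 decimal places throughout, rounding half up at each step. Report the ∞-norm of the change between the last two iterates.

Iteration 1:
  p = (4 - (2)·0.0000) / (-3) = -1.3333
  q = (7 - (4)·0.0000) / (7) = 1.0000
Iteration 2:
  p = (4 - (2)·1.0000) / (-3) = -0.6667
  q = (7 - (4)·-1.3333) / (7) = 1.7619
Iteration 3:
  p = (4 - (2)·1.7619) / (-3) = -0.1587
  q = (7 - (4)·-0.6667) / (7) = 1.3810
Iteration 4:
  p = (4 - (2)·1.3810) / (-3) = -0.4127
  q = (7 - (4)·-0.1587) / (7) = 1.0907
Change: (-0.2540, -0.2903) → max |·| = 0.2903

0.2903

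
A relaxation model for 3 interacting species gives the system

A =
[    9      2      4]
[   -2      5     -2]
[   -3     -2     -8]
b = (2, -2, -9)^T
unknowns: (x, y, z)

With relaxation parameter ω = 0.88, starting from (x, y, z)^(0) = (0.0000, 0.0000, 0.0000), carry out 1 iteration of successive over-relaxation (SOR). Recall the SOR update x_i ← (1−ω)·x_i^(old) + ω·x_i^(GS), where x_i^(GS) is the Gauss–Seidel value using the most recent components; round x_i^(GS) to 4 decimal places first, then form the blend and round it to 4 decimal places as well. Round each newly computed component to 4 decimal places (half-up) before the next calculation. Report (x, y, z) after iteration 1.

Iteration 1:
  x: GS value = (2 - (2)·0.0000 - (4)·0.0000) / (9) = 0.2222;  x ← (1−ω)·0.0000 + ω·0.2222 = 0.1955
  y: GS value = (-2 - (-2)·0.1955 - (-2)·0.0000) / (5) = -0.3218;  y ← (1−ω)·0.0000 + ω·-0.3218 = -0.2832
  z: GS value = (-9 - (-3)·0.1955 - (-2)·-0.2832) / (-8) = 1.1225;  z ← (1−ω)·0.0000 + ω·1.1225 = 0.9878

(0.1955, -0.2832, 0.9878)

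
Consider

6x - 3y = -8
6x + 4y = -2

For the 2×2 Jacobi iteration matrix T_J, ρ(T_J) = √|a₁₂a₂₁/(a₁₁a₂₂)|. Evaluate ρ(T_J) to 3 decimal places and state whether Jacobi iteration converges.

0.866

a₁₂a₂₁/(a₁₁a₂₂) = (-3)·(6) / ((6)·(4)) = -0.750000
ρ = √|-0.750000| = √0.750000 = 0.866
ρ < 1, so Jacobi converges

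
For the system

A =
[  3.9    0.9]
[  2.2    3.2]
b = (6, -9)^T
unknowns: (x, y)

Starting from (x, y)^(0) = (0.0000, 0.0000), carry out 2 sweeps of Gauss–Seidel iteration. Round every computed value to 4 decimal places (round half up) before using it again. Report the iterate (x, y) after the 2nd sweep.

Iteration 1:
  x = (6 - (0.9)·0.0000) / (3.9) = 1.5385
  y = (-9 - (2.2)·1.5385) / (3.2) = -3.8702
Iteration 2:
  x = (6 - (0.9)·-3.8702) / (3.9) = 2.4316
  y = (-9 - (2.2)·2.4316) / (3.2) = -4.4842

(2.4316, -4.4842)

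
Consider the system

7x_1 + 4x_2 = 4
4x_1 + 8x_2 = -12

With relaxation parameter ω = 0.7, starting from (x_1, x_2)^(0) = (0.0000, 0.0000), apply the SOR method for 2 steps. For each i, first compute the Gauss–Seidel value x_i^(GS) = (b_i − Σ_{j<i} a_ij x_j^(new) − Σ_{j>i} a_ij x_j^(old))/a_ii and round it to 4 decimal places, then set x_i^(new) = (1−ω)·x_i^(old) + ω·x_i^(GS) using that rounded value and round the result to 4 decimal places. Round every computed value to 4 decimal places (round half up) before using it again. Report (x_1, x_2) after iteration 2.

(0.9960, -1.7556)

Iteration 1:
  x_1: GS value = (4 - (4)·0.0000) / (7) = 0.5714;  x_1 ← (1−ω)·0.0000 + ω·0.5714 = 0.4000
  x_2: GS value = (-12 - (4)·0.4000) / (8) = -1.7000;  x_2 ← (1−ω)·0.0000 + ω·-1.7000 = -1.1900
Iteration 2:
  x_1: GS value = (4 - (4)·-1.1900) / (7) = 1.2514;  x_1 ← (1−ω)·0.4000 + ω·1.2514 = 0.9960
  x_2: GS value = (-12 - (4)·0.9960) / (8) = -1.9980;  x_2 ← (1−ω)·-1.1900 + ω·-1.9980 = -1.7556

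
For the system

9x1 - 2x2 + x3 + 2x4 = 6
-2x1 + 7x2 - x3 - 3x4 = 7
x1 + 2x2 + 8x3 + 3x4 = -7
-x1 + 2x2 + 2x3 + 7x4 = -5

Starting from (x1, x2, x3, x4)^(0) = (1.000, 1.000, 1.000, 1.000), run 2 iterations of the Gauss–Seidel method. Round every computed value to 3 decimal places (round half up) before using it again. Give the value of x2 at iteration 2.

0.876

Iteration 1:
  x1 = (6 - (-2)·1.000 - (1)·1.000 - (2)·1.000) / (9) = 0.556
  x2 = (7 - (-2)·0.556 - (-1)·1.000 - (-3)·1.000) / (7) = 1.730
  x3 = (-7 - (1)·0.556 - (2)·1.730 - (3)·1.000) / (8) = -1.752
  x4 = (-5 - (-1)·0.556 - (2)·1.730 - (2)·-1.752) / (7) = -0.629
Iteration 2:
  x1 = (6 - (-2)·1.730 - (1)·-1.752 - (2)·-0.629) / (9) = 1.386
  x2 = (7 - (-2)·1.386 - (-1)·-1.752 - (-3)·-0.629) / (7) = 0.876
  x3 = (-7 - (1)·1.386 - (2)·0.876 - (3)·-0.629) / (8) = -1.031
  x4 = (-5 - (-1)·1.386 - (2)·0.876 - (2)·-1.031) / (7) = -0.472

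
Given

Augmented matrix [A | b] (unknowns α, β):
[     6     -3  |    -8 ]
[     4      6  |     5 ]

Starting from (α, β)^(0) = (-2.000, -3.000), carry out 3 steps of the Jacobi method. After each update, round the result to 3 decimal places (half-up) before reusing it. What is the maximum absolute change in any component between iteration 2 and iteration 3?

Iteration 1:
  α = (-8 - (-3)·-3.000) / (6) = -2.833
  β = (5 - (4)·-2.000) / (6) = 2.167
Iteration 2:
  α = (-8 - (-3)·2.167) / (6) = -0.250
  β = (5 - (4)·-2.833) / (6) = 2.722
Iteration 3:
  α = (-8 - (-3)·2.722) / (6) = 0.028
  β = (5 - (4)·-0.250) / (6) = 1.000
Change: (0.278, -1.722) → max |·| = 1.722

1.722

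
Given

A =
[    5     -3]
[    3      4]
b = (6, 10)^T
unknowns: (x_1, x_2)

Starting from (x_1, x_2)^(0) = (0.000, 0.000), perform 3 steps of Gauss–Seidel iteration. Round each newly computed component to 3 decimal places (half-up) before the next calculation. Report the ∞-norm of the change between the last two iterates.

Iteration 1:
  x_1 = (6 - (-3)·0.000) / (5) = 1.200
  x_2 = (10 - (3)·1.200) / (4) = 1.600
Iteration 2:
  x_1 = (6 - (-3)·1.600) / (5) = 2.160
  x_2 = (10 - (3)·2.160) / (4) = 0.880
Iteration 3:
  x_1 = (6 - (-3)·0.880) / (5) = 1.728
  x_2 = (10 - (3)·1.728) / (4) = 1.204
Change: (-0.432, 0.324) → max |·| = 0.432

0.432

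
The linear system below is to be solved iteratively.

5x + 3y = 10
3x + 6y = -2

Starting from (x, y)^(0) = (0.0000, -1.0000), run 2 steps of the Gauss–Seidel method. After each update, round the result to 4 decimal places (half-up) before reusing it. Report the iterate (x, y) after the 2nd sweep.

Iteration 1:
  x = (10 - (3)·-1.0000) / (5) = 2.6000
  y = (-2 - (3)·2.6000) / (6) = -1.6333
Iteration 2:
  x = (10 - (3)·-1.6333) / (5) = 2.9800
  y = (-2 - (3)·2.9800) / (6) = -1.8233

(2.9800, -1.8233)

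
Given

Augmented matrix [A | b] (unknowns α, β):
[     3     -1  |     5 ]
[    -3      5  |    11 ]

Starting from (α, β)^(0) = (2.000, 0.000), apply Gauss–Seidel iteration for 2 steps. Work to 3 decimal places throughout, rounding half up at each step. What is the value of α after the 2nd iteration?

Iteration 1:
  α = (5 - (-1)·0.000) / (3) = 1.667
  β = (11 - (-3)·1.667) / (5) = 3.200
Iteration 2:
  α = (5 - (-1)·3.200) / (3) = 2.733
  β = (11 - (-3)·2.733) / (5) = 3.840

2.733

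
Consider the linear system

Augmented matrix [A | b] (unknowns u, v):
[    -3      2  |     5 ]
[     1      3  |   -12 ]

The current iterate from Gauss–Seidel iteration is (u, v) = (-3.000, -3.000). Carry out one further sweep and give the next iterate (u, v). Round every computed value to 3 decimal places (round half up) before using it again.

One sweep:
  u = (5 - (2)·-3.000) / (-3) = -3.667
  v = (-12 - (1)·-3.667) / (3) = -2.778

(-3.667, -2.778)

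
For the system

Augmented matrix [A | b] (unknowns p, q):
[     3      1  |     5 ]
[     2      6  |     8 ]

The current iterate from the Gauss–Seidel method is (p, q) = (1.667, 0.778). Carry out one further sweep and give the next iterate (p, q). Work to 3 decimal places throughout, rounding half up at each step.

One sweep:
  p = (5 - (1)·0.778) / (3) = 1.407
  q = (8 - (2)·1.407) / (6) = 0.864

(1.407, 0.864)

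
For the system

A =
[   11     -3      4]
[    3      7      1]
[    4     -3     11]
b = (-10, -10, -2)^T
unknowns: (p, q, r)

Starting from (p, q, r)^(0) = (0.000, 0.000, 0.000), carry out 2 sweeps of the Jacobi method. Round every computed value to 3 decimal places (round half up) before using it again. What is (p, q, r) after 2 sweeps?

Iteration 1:
  p = (-10 - (-3)·0.000 - (4)·0.000) / (11) = -0.909
  q = (-10 - (3)·0.000 - (1)·0.000) / (7) = -1.429
  r = (-2 - (4)·0.000 - (-3)·0.000) / (11) = -0.182
Iteration 2:
  p = (-10 - (-3)·-1.429 - (4)·-0.182) / (11) = -1.233
  q = (-10 - (3)·-0.909 - (1)·-0.182) / (7) = -1.013
  r = (-2 - (4)·-0.909 - (-3)·-1.429) / (11) = -0.241

(-1.233, -1.013, -0.241)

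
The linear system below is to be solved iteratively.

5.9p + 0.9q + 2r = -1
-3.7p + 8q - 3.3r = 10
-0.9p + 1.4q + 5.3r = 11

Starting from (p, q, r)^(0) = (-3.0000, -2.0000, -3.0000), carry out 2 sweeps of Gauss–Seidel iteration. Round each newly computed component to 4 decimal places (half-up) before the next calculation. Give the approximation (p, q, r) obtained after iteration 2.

(-0.9738, 1.6770, 1.4671)

Iteration 1:
  p = (-1 - (0.9)·-2.0000 - (2)·-3.0000) / (5.9) = 1.1525
  q = (10 - (-3.7)·1.1525 - (-3.3)·-3.0000) / (8) = 0.5455
  r = (11 - (-0.9)·1.1525 - (1.4)·0.5455) / (5.3) = 2.1271
Iteration 2:
  p = (-1 - (0.9)·0.5455 - (2)·2.1271) / (5.9) = -0.9738
  q = (10 - (-3.7)·-0.9738 - (-3.3)·2.1271) / (8) = 1.6770
  r = (11 - (-0.9)·-0.9738 - (1.4)·1.6770) / (5.3) = 1.4671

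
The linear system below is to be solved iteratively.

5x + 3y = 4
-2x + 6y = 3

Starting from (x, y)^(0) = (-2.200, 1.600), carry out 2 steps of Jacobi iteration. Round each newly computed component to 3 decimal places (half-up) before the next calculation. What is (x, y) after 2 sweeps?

Iteration 1:
  x = (4 - (3)·1.600) / (5) = -0.160
  y = (3 - (-2)·-2.200) / (6) = -0.233
Iteration 2:
  x = (4 - (3)·-0.233) / (5) = 0.940
  y = (3 - (-2)·-0.160) / (6) = 0.447

(0.940, 0.447)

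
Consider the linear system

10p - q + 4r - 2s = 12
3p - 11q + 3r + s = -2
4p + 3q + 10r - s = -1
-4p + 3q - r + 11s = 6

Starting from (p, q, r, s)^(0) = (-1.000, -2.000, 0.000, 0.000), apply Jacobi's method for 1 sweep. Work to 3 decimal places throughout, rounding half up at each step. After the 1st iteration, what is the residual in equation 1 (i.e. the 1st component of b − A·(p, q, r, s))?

-0.237

Iteration 1:
  p = (12 - (-1)·-2.000 - (4)·0.000 - (-2)·0.000) / (10) = 1.000
  q = (-2 - (3)·-1.000 - (3)·0.000 - (1)·0.000) / (-11) = -0.091
  r = (-1 - (4)·-1.000 - (3)·-2.000 - (-1)·0.000) / (10) = 0.900
  s = (6 - (-4)·-1.000 - (3)·-2.000 - (-1)·0.000) / (11) = 0.727
Residual b − A·x = (-0.237, -9.428, -13.000, 3.176)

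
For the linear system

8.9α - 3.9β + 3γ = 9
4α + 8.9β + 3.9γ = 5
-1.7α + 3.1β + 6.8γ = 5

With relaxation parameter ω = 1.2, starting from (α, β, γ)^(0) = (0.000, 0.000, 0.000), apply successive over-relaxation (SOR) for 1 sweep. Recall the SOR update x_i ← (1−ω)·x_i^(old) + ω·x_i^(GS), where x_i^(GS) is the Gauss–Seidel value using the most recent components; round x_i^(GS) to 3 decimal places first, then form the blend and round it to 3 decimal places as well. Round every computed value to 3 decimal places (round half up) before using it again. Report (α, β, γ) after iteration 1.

Iteration 1:
  α: GS value = (9 - (-3.9)·0.000 - (3)·0.000) / (8.9) = 1.011;  α ← (1−ω)·0.000 + ω·1.011 = 1.213
  β: GS value = (5 - (4)·1.213 - (3.9)·0.000) / (8.9) = 0.017;  β ← (1−ω)·0.000 + ω·0.017 = 0.020
  γ: GS value = (5 - (-1.7)·1.213 - (3.1)·0.020) / (6.8) = 1.029;  γ ← (1−ω)·0.000 + ω·1.029 = 1.235

(1.213, 0.020, 1.235)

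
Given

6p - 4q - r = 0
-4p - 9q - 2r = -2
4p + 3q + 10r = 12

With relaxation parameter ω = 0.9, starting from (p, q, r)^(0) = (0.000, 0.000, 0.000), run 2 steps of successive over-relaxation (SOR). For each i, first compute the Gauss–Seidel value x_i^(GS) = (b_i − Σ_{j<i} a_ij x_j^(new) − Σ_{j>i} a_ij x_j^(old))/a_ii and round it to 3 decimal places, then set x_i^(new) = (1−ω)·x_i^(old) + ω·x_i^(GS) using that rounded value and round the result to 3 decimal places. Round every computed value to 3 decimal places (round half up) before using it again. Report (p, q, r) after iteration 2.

(0.274, -0.095, 1.110)

Iteration 1:
  p: GS value = (0 - (-4)·0.000 - (-1)·0.000) / (6) = 0.000;  p ← (1−ω)·0.000 + ω·0.000 = 0.000
  q: GS value = (-2 - (-4)·0.000 - (-2)·0.000) / (-9) = 0.222;  q ← (1−ω)·0.000 + ω·0.222 = 0.200
  r: GS value = (12 - (4)·0.000 - (3)·0.200) / (10) = 1.140;  r ← (1−ω)·0.000 + ω·1.140 = 1.026
Iteration 2:
  p: GS value = (0 - (-4)·0.200 - (-1)·1.026) / (6) = 0.304;  p ← (1−ω)·0.000 + ω·0.304 = 0.274
  q: GS value = (-2 - (-4)·0.274 - (-2)·1.026) / (-9) = -0.128;  q ← (1−ω)·0.200 + ω·-0.128 = -0.095
  r: GS value = (12 - (4)·0.274 - (3)·-0.095) / (10) = 1.119;  r ← (1−ω)·1.026 + ω·1.119 = 1.110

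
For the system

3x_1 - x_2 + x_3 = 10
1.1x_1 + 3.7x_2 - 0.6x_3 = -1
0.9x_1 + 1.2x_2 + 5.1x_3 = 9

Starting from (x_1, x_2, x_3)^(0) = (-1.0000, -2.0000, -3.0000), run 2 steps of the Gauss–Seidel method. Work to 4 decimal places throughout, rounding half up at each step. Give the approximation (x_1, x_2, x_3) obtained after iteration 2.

(2.2003, -0.6727, 1.5347)

Iteration 1:
  x_1 = (10 - (-1)·-2.0000 - (1)·-3.0000) / (3) = 3.6667
  x_2 = (-1 - (1.1)·3.6667 - (-0.6)·-3.0000) / (3.7) = -1.8469
  x_3 = (9 - (0.9)·3.6667 - (1.2)·-1.8469) / (5.1) = 1.5522
Iteration 2:
  x_1 = (10 - (-1)·-1.8469 - (1)·1.5522) / (3) = 2.2003
  x_2 = (-1 - (1.1)·2.2003 - (-0.6)·1.5522) / (3.7) = -0.6727
  x_3 = (9 - (0.9)·2.2003 - (1.2)·-0.6727) / (5.1) = 1.5347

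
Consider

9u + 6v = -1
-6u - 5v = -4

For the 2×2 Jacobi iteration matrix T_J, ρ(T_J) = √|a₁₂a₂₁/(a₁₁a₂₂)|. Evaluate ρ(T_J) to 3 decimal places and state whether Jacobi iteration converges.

a₁₂a₂₁/(a₁₁a₂₂) = (6)·(-6) / ((9)·(-5)) = 0.800000
ρ = √|0.800000| = √0.800000 = 0.894
ρ < 1, so Jacobi converges

0.894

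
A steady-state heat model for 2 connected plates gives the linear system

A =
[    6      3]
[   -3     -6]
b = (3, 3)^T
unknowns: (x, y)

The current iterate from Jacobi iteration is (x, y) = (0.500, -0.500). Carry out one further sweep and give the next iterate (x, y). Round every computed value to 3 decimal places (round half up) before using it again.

One sweep:
  x = (3 - (3)·-0.500) / (6) = 0.750
  y = (3 - (-3)·0.500) / (-6) = -0.750

(0.750, -0.750)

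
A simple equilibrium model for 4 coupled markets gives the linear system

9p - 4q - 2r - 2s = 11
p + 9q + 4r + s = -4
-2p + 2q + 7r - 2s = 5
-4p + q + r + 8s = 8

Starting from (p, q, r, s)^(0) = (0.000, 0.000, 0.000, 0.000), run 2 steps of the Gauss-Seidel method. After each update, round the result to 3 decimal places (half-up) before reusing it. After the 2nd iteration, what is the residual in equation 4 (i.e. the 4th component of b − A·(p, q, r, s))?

Iteration 1:
  p = (11 - (-4)·0.000 - (-2)·0.000 - (-2)·0.000) / (9) = 1.222
  q = (-4 - (1)·1.222 - (4)·0.000 - (1)·0.000) / (9) = -0.580
  r = (5 - (-2)·1.222 - (2)·-0.580 - (-2)·0.000) / (7) = 1.229
  s = (8 - (-4)·1.222 - (1)·-0.580 - (1)·1.229) / (8) = 1.530
Iteration 2:
  p = (11 - (-4)·-0.580 - (-2)·1.229 - (-2)·1.530) / (9) = 1.578
  q = (-4 - (1)·1.578 - (4)·1.229 - (1)·1.530) / (9) = -1.336
  r = (5 - (-2)·1.578 - (2)·-1.336 - (-2)·1.530) / (7) = 1.984
  s = (8 - (-4)·1.578 - (1)·-1.336 - (1)·1.984) / (8) = 1.708
Residual b − A·x = (-1.162, -3.198, 0.356, 0.000)

0.000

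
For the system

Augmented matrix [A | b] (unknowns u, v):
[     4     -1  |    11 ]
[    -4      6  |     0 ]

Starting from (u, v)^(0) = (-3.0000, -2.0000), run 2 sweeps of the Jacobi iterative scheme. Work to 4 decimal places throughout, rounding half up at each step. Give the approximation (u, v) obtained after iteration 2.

Iteration 1:
  u = (11 - (-1)·-2.0000) / (4) = 2.2500
  v = (0 - (-4)·-3.0000) / (6) = -2.0000
Iteration 2:
  u = (11 - (-1)·-2.0000) / (4) = 2.2500
  v = (0 - (-4)·2.2500) / (6) = 1.5000

(2.2500, 1.5000)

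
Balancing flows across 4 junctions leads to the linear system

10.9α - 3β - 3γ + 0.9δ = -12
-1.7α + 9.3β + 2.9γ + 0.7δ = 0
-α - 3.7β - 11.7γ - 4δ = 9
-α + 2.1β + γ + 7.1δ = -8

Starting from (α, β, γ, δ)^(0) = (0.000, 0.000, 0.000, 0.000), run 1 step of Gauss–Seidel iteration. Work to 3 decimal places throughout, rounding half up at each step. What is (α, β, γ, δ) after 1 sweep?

Iteration 1:
  α = (-12 - (-3)·0.000 - (-3)·0.000 - (0.9)·0.000) / (10.9) = -1.101
  β = (0 - (-1.7)·-1.101 - (2.9)·0.000 - (0.7)·0.000) / (9.3) = -0.201
  γ = (9 - (-1)·-1.101 - (-3.7)·-0.201 - (-4)·0.000) / (-11.7) = -0.612
  δ = (-8 - (-1)·-1.101 - (2.1)·-0.201 - (1)·-0.612) / (7.1) = -1.136

(-1.101, -0.201, -0.612, -1.136)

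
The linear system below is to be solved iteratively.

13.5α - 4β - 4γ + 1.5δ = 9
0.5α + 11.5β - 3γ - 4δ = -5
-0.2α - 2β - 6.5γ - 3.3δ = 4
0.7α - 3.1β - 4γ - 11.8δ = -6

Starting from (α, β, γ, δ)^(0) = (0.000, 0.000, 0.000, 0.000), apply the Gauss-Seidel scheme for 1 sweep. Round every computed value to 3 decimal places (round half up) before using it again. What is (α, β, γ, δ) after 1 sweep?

(0.667, -0.464, -0.493, 0.837)

Iteration 1:
  α = (9 - (-4)·0.000 - (-4)·0.000 - (1.5)·0.000) / (13.5) = 0.667
  β = (-5 - (0.5)·0.667 - (-3)·0.000 - (-4)·0.000) / (11.5) = -0.464
  γ = (4 - (-0.2)·0.667 - (-2)·-0.464 - (-3.3)·0.000) / (-6.5) = -0.493
  δ = (-6 - (0.7)·0.667 - (-3.1)·-0.464 - (-4)·-0.493) / (-11.8) = 0.837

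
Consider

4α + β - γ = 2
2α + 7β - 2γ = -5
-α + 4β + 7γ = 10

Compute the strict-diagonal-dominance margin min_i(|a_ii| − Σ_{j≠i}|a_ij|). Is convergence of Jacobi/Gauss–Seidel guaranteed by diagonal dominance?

2

row 1: |4| − (1+1) = 2
row 2: |7| − (2+2) = 3
row 3: |7| − (1+4) = 2
minimum over rows = 2 → strictly diagonally dominant (convergence guaranteed)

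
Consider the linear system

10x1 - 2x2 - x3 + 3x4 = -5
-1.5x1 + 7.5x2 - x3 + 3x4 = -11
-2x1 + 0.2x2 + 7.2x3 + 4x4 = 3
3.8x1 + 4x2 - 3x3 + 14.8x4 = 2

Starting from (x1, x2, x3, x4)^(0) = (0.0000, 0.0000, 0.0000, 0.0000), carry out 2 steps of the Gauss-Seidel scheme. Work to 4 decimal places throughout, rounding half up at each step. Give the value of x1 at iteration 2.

Iteration 1:
  x1 = (-5 - (-2)·0.0000 - (-1)·0.0000 - (3)·0.0000) / (10) = -0.5000
  x2 = (-11 - (-1.5)·-0.5000 - (-1)·0.0000 - (3)·0.0000) / (7.5) = -1.5667
  x3 = (3 - (-2)·-0.5000 - (0.2)·-1.5667 - (4)·0.0000) / (7.2) = 0.3213
  x4 = (2 - (3.8)·-0.5000 - (4)·-1.5667 - (-3)·0.3213) / (14.8) = 0.7521
Iteration 2:
  x1 = (-5 - (-2)·-1.5667 - (-1)·0.3213 - (3)·0.7521) / (10) = -1.0068
  x2 = (-11 - (-1.5)·-1.0068 - (-1)·0.3213 - (3)·0.7521) / (7.5) = -1.9260
  x3 = (3 - (-2)·-1.0068 - (0.2)·-1.9260 - (4)·0.7521) / (7.2) = -0.2273
  x4 = (2 - (3.8)·-1.0068 - (4)·-1.9260 - (-3)·-0.2273) / (14.8) = 0.8681

-1.0068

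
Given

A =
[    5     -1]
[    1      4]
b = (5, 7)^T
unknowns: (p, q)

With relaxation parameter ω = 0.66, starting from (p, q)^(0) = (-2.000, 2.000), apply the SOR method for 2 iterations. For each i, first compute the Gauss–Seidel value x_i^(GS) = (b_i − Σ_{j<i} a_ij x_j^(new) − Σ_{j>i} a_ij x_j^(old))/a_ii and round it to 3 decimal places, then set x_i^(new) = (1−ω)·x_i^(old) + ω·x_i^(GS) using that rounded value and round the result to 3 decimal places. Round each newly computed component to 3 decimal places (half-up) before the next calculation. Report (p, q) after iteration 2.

(0.980, 1.604)

Iteration 1:
  p: GS value = (5 - (-1)·2.000) / (5) = 1.400;  p ← (1−ω)·-2.000 + ω·1.400 = 0.244
  q: GS value = (7 - (1)·0.244) / (4) = 1.689;  q ← (1−ω)·2.000 + ω·1.689 = 1.795
Iteration 2:
  p: GS value = (5 - (-1)·1.795) / (5) = 1.359;  p ← (1−ω)·0.244 + ω·1.359 = 0.980
  q: GS value = (7 - (1)·0.980) / (4) = 1.505;  q ← (1−ω)·1.795 + ω·1.505 = 1.604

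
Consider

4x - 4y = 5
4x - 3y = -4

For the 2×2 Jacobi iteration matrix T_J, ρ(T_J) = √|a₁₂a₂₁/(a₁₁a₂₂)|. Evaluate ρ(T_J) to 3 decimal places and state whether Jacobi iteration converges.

1.155

a₁₂a₂₁/(a₁₁a₂₂) = (-4)·(4) / ((4)·(-3)) = 1.333333
ρ = √|1.333333| = √1.333333 = 1.155
ρ > 1, so Jacobi diverges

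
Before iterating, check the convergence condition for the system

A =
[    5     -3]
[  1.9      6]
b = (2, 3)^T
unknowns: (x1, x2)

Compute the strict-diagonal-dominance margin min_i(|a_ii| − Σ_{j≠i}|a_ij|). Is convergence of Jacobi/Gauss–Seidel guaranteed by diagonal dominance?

2

row 1: |5| − (3) = 2
row 2: |6| − (1.9) = 4.1
minimum over rows = 2 → strictly diagonally dominant (convergence guaranteed)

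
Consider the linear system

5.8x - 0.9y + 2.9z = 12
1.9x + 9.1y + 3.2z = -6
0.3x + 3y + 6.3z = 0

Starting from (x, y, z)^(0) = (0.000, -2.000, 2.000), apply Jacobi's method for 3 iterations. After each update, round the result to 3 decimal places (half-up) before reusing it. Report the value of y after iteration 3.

-1.163

Iteration 1:
  x = (12 - (-0.9)·-2.000 - (2.9)·2.000) / (5.8) = 0.759
  y = (-6 - (1.9)·0.000 - (3.2)·2.000) / (9.1) = -1.363
  z = (0 - (0.3)·0.000 - (3)·-2.000) / (6.3) = 0.952
Iteration 2:
  x = (12 - (-0.9)·-1.363 - (2.9)·0.952) / (5.8) = 1.381
  y = (-6 - (1.9)·0.759 - (3.2)·0.952) / (9.1) = -1.153
  z = (0 - (0.3)·0.759 - (3)·-1.363) / (6.3) = 0.613
Iteration 3:
  x = (12 - (-0.9)·-1.153 - (2.9)·0.613) / (5.8) = 1.584
  y = (-6 - (1.9)·1.381 - (3.2)·0.613) / (9.1) = -1.163
  z = (0 - (0.3)·1.381 - (3)·-1.153) / (6.3) = 0.483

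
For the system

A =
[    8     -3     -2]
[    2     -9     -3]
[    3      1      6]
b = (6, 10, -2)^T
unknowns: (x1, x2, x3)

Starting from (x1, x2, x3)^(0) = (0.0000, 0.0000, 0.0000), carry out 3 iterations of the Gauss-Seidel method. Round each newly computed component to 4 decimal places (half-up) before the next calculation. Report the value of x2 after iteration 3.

Iteration 1:
  x1 = (6 - (-3)·0.0000 - (-2)·0.0000) / (8) = 0.7500
  x2 = (10 - (2)·0.7500 - (-3)·0.0000) / (-9) = -0.9444
  x3 = (-2 - (3)·0.7500 - (1)·-0.9444) / (6) = -0.5509
Iteration 2:
  x1 = (6 - (-3)·-0.9444 - (-2)·-0.5509) / (8) = 0.2581
  x2 = (10 - (2)·0.2581 - (-3)·-0.5509) / (-9) = -0.8701
  x3 = (-2 - (3)·0.2581 - (1)·-0.8701) / (6) = -0.3174
Iteration 3:
  x1 = (6 - (-3)·-0.8701 - (-2)·-0.3174) / (8) = 0.3444
  x2 = (10 - (2)·0.3444 - (-3)·-0.3174) / (-9) = -0.9288
  x3 = (-2 - (3)·0.3444 - (1)·-0.9288) / (6) = -0.3507

-0.9288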